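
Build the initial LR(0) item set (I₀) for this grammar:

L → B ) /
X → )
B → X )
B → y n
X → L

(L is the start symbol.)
{ [B → . X )], [B → . y n], [L → . B ) /], [L' → . L], [X → . )], [X → . L] }

First, augment the grammar with L' → L
I₀ = CLOSURE({ [L' → . L] }):
  [L' → . L] has the dot before L: add [L → . B ) /]
  [L → . B ) /] has the dot before B: add [B → . X )], [B → . y n]
  [B → . X )] has the dot before X: add [X → . )], [X → . L]
No further items can be added.

I₀ = { [B → . X )], [B → . y n], [L → . B ) /], [L' → . L], [X → . )], [X → . L] }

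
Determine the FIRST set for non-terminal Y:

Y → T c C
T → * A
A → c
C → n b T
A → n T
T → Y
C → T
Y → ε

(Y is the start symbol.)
{ '*', 'c', ε }

FIRST sets of the other non-terminals involved (by the same procedure, iterated to a fixed point):
  FIRST(T) = { '*', 'c', ε }

From Y → T c C:
  - T is a non-terminal: add FIRST(T) \ {ε} = { '*', 'c' }
    T is nullable, so continue to the next symbol
  - c is a terminal: add 'c' and stop
From Y → ε:
  - ε-production, so ε ∈ FIRST(Y)

Collecting: FIRST(Y) = { '*', 'c', ε }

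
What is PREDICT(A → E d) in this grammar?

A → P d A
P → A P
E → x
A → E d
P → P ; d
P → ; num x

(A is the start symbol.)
{ 'x' }

PREDICT(A → E d) = (FIRST(RHS) \ {ε}) ∪ (FOLLOW(A) if ε ∈ FIRST(RHS), i.e. RHS ⇒* ε)
FIRST(E) = { 'x' }
FIRST(E d) = { 'x' }
ε ∉ FIRST(E d), so FOLLOW(A) is not added.
PREDICT(A → E d) = { 'x' }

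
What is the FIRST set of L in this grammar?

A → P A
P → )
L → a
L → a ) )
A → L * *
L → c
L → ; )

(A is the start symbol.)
{ ';', 'a', 'c' }

From L → a:
  - a is a terminal: add 'a' and stop
From L → a ) ):
  - a is a terminal: add 'a' and stop
From L → c:
  - c is a terminal: add 'c' and stop
From L → ; ):
  - ';' is a terminal: add ';' and stop

Collecting: FIRST(L) = { ';', 'a', 'c' }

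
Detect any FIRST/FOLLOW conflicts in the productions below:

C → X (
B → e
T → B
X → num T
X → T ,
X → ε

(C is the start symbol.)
No FIRST/FOLLOW conflicts.

A FIRST/FOLLOW conflict occurs when a non-terminal N has a nullable alternative N → β (β ⇒* ε) and another alternative N → α with FIRST(α) ∩ FOLLOW(N) ≠ ∅: on such a lookahead the parser cannot decide between expanding α and letting N vanish via β.

Nullable non-terminals: X.
FIRST sets used below: FIRST(T) = { 'e' }

X: nullable alternative(s) X → ε; FOLLOW(X) = { '(' }
  X → num T: FIRST \ {ε} = { 'num' } — disjoint from FOLLOW(X)
  X → T ,: FIRST \ {ε} = { 'e' } — disjoint from FOLLOW(X)
  X → ε: FIRST \ {ε} = { } — this is the only nullable alternative, skip

B, C, T have no nullable alternative, so no FIRST/FOLLOW check is needed there.

No FIRST/FOLLOW conflicts found.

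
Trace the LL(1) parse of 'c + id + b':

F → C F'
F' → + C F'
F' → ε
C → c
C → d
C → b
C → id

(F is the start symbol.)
Stack is shown with the top on the left.

Stack     Input         Action
------------------------------
F $       c + id + b $  output F → C F'
C F' $    c + id + b $  output C → c
c F' $    c + id + b $  match 'c'
F' $      + id + b $    output F' → + C F'
+ C F' $  + id + b $    match '+'
C F' $    id + b $      output C → id
id F' $   id + b $      match 'id'
F' $      + b $         output F' → + C F'
+ C F' $  + b $         match '+'
C F' $    b $           output C → b
b F' $    b $           match 'b'
F' $      $             output F' → ε
$         $             accept

The string is accepted.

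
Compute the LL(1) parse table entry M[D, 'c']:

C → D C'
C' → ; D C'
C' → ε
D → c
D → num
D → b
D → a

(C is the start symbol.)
D → c

To find M[D, 'c'], we find productions for D where 'c' is in the predict set (PREDICT(N → α) = (FIRST(α) \ {ε}) ∪ (FOLLOW(N) if α ⇒* ε)).

D → c: PREDICT = { 'c' }
  'c' is in predict set, so this production goes in M[D, 'c']
D → num: PREDICT = { 'num' }
D → b: PREDICT = { 'b' }
D → a: PREDICT = { 'a' }

M[D, 'c'] = D → c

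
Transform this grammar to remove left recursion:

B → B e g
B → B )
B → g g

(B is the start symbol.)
B is directly left-recursive. The standard transformation for
  A → A α₁ | ... | A α_m | β₁ | ... | β_n
is
  A  → β₁ A' | ... | β_n A'
  A' → α₁ A' | ... | α_m A' | ε

B → g g becomes B → g g B'
B → B e g becomes B' → e g B'
B → B ) becomes B' → ) B'
Add B' → ε

Resulting grammar:
B → g g B'
B' → e g B'
B' → ) B'
B' → ε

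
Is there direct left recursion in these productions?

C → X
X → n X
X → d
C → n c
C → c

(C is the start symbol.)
Direct left recursion occurs when N → N α for some non-terminal N (the right-hand side begins with the left-hand side itself).

C → X: starts with X
X → n X: starts with n
X → d: starts with d
C → n c: starts with n
C → c: starts with c

No direct left recursion found.

Answer: No direct left recursion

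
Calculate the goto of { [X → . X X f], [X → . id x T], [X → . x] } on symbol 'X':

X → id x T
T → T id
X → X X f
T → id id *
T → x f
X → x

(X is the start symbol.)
GOTO(I, 'X') = CLOSURE({ [A → αX.β] : [A → α.Xβ] ∈ I, X = 'X' })

Items with dot before 'X', with the dot advanced:
  [X → . X X f] → [X → X . X f]
Closure of the advanced items:
  [X → X . X f] has the dot before X: add [X → . id x T], [X → . X X f], [X → . x]

GOTO = { [X → . X X f], [X → . id x T], [X → . x], [X → X . X f] }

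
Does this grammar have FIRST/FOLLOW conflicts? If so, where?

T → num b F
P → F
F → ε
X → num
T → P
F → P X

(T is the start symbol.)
A FIRST/FOLLOW conflict occurs when a non-terminal N has a nullable alternative N → β (β ⇒* ε) and another alternative N → α with FIRST(α) ∩ FOLLOW(N) ≠ ∅: on such a lookahead the parser cannot decide between expanding α and letting N vanish via β.

Nullable non-terminals: F, P, T.
FIRST sets used below: FIRST(P) = { 'num', ε }, FIRST(X) = { 'num' }

F: nullable alternative(s) F → ε; FOLLOW(F) = { $, 'num' }
  F → ε: FIRST \ {ε} = { } — this is the only nullable alternative, skip
  F → P X: FIRST \ {ε} = { 'num' } — overlaps FOLLOW(F) on { 'num' }: CONFLICT
P has a nullable alternative but only one production, so nothing to check.

T: nullable alternative(s) T → P; FOLLOW(T) = { $ }
  T → num b F: FIRST \ {ε} = { 'num' } — disjoint from FOLLOW(T)
  T → P: FIRST \ {ε} = { 'num' } — this is the only nullable alternative, skip

X has no nullable alternative, so no FIRST/FOLLOW check is needed there.

So the grammar has 1 FIRST/FOLLOW conflict (marked CONFLICT above).

Answer: Yes. F → P X with FOLLOW(F) on { 'num' }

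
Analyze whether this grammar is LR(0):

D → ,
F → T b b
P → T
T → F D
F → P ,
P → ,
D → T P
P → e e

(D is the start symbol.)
Augment with D' → D and build the canonical LR(0) collection (I0 = CLOSURE({[D' → . D]}), then GOTO on every symbol after a dot until no new states appear). It has 15 states:
  I0: { [D → . ,], [D → . T P], [D' → . D], [F → . P ,], [F → . T b b], [P → . ,], [P → . T], [P → . e e], [T → . F D] }  — shift
  I1: { [D → , .], [P → , .] }  — 2 reduces
  I2: { [D' → D .] }  — accept
  I3: { [D → . ,], [D → . T P], [F → . P ,], [F → . T b b], [P → . ,], [P → . T], [P → . e e], [T → . F D], [T → F . D] }  — shift
  I4: { [F → P . ,] }  — shift
  I5: { [D → T . P], [F → . P ,], [F → . T b b], [F → T . b b], [P → . ,], [P → . T], [P → . e e], [P → T .], [T → . F D] }  — shift, reduce
  I6: { [P → e . e] }  — shift
  I7: { [P → e e .] }  — reduce
  I8: { [P → , .] }  — reduce
  I9: { [D → T P .], [F → P . ,] }  — shift, reduce
  I10: { [F → T . b b], [P → T .] }  — shift, reduce
  I11: { [F → T b . b] }  — shift
  I12: { [F → T b b .] }  — reduce
  I13: { [F → P , .] }  — reduce
  I14: { [T → F D .] }  — reduce

Conflict in state I1:
  Reduce-reduce conflict: [D → , .] and [P → , .]
So the grammar is NOT LR(0).

Answer: No. Reduce-reduce conflict: [D → , .] and [P → , .]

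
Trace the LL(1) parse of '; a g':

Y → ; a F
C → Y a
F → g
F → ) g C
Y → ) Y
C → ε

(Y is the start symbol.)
Stack is shown with the top on the left.

Stack    Input    Action
------------------------
Y $      ; a g $  output Y → ; a F
; a F $  ; a g $  match ';'
a F $    a g $    match 'a'
F $      g $      output F → g
g $      g $      match 'g'
$        $        accept

The string is accepted.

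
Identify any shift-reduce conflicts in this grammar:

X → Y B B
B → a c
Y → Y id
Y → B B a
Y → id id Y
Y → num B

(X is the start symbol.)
Yes — I9: [Y → id id Y .] vs [Y → Y . id]

A shift-reduce conflict occurs when an LR(0) state has both:
  - a complete (reduce) item [A → α .] (dot at the end), and
  - a shift item [B → β . c γ] (dot before a terminal).

Augment with X' → X and build the canonical LR(0) collection (I0 = CLOSURE({[X' → . X]}), then GOTO on every symbol after a dot until no new states appear). It has 16 states:
  I0: { [B → . a c], [X → . Y B B], [X' → . X], [Y → . B B a], [Y → . Y id], [Y → . id id Y], [Y → . num B] }  — shift
  I1: { [B → . a c], [Y → B . B a] }  — shift
  I2: { [X' → X .] }  — accept
  I3: { [B → . a c], [X → Y . B B], [Y → Y . id] }  — shift
  I4: { [B → a . c] }  — shift
  I5: { [Y → id . id Y] }  — shift
  I6: { [B → . a c], [Y → num . B] }  — shift
  I7: { [Y → num B .] }  — reduce
  I8: { [B → . a c], [Y → . B B a], [Y → . Y id], [Y → . id id Y], [Y → . num B], [Y → id id . Y] }  — shift
  I9: { [Y → Y . id], [Y → id id Y .] }  — shift, reduce
  I10: { [Y → Y id .] }  — reduce
  I11: { [B → a c .] }  — reduce
  I12: { [B → . a c], [X → Y B . B] }  — shift
  I13: { [X → Y B B .] }  — reduce
  I14: { [Y → B B . a] }  — shift
  I15: { [Y → B B a .] }  — reduce

I9 contains reduce item [Y → id id Y .] and shift item [Y → Y . id] — shift-reduce conflict.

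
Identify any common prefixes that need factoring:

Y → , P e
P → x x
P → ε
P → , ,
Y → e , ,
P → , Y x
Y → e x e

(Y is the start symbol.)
Left-factoring is needed when two productions for the same non-terminal
share a common prefix on the right-hand side.

Productions for Y:
  Y → , P e
  Y → e , ,
  Y → e x e
Productions for P:
  P → x x
  P → ε
  P → , ,
  P → , Y x

Found common prefix 'e' in productions for Y
Found common prefix ',' in productions for P

Answer: Yes, Y has productions with common prefix 'e'; P has productions with common prefix ','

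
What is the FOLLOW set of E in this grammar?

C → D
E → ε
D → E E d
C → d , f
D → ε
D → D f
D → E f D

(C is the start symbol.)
{ 'd', 'f' }

To compute FOLLOW(E), find every occurrence of E on a right-hand side N → α E β: add FIRST(β) \ {ε}, and if β is empty or nullable also add FOLLOW(N). Iterate to a fixed point.

In D → E E d: E is followed by E d, add FIRST(E d) \ {ε} = { 'd' }
In D → E E d: E is followed by d, add FIRST(d) \ {ε} = { 'd' }
In D → E f D: E is followed by f D, add FIRST(f D) \ {ε} = { 'f' }

Taking the union: FOLLOW(E) = { 'd', 'f' }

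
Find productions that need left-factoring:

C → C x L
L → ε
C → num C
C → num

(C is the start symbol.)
Left-factoring is needed when two productions for the same non-terminal
share a common prefix on the right-hand side.

Productions for C:
  C → C x L
  C → num C
  C → num

Found common prefix 'num' in productions for C

Answer: Yes, C has productions with common prefix 'num'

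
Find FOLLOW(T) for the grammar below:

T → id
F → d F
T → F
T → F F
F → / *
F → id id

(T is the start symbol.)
{ $ }

T is the start symbol, so $ ∈ FOLLOW(T).
T does not occur on any right-hand side.

Taking the union: FOLLOW(T) = { $ }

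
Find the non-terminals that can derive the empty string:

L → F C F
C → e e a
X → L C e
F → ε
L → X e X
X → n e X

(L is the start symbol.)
{ 'F' }

A non-terminal is nullable if it can derive ε (the empty string): either it has an ε-production, or it has a production whose right-hand side consists entirely of nullable non-terminals.

ε-productions: F → ε
So F is immediately nullable.
No further non-terminal can be added: every production for the remaining non-terminals contains a terminal or a non-nullable non-terminal.
Nullable = { 'F' }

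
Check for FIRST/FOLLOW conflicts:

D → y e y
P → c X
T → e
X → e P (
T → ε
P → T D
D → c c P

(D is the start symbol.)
No FIRST/FOLLOW conflicts.

A FIRST/FOLLOW conflict occurs when a non-terminal N has a nullable alternative N → β (β ⇒* ε) and another alternative N → α with FIRST(α) ∩ FOLLOW(N) ≠ ∅: on such a lookahead the parser cannot decide between expanding α and letting N vanish via β.

Nullable non-terminals: T.

T: nullable alternative(s) T → ε; FOLLOW(T) = { 'c', 'y' }
  T → e: FIRST \ {ε} = { 'e' } — disjoint from FOLLOW(T)
  T → ε: FIRST \ {ε} = { } — this is the only nullable alternative, skip

D, P, X have no nullable alternative, so no FIRST/FOLLOW check is needed there.

No FIRST/FOLLOW conflicts found.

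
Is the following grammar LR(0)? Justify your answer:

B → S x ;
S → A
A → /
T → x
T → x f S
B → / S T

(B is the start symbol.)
Augment with B' → B and build the canonical LR(0) collection (I0 = CLOSURE({[B' → . B]}), then GOTO on every symbol after a dot until no new states appear). It has 13 states:
  I0: { [A → . /], [B → . / S T], [B → . S x ;], [B' → . B], [S → . A] }  — shift
  I1: { [A → . /], [A → / .], [B → / . S T], [S → . A] }  — shift, reduce
  I2: { [S → A .] }  — reduce
  I3: { [B' → B .] }  — accept
  I4: { [B → S . x ;] }  — shift
  I5: { [B → S x . ;] }  — shift
  I6: { [B → S x ; .] }  — reduce
  I7: { [A → / .] }  — reduce
  I8: { [B → / S . T], [T → . x f S], [T → . x] }  — shift
  I9: { [B → / S T .] }  — reduce
  I10: { [T → x . f S], [T → x .] }  — shift, reduce
  I11: { [A → . /], [S → . A], [T → x f . S] }  — shift
  I12: { [T → x f S .] }  — reduce

Conflict in state I1:
  Shift-reduce conflict between [A → / .] and [A → . /]
So the grammar is NOT LR(0).

Answer: No. Shift-reduce conflict between [A → / .] and [A → . /]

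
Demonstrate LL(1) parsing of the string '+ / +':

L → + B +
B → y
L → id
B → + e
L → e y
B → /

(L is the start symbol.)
Stack is shown with the top on the left.

Stack    Input    Action
------------------------
L $      + / + $  output L → + B +
+ B + $  + / + $  match '+'
B + $    / + $    output B → /
/ + $    / + $    match '/'
+ $      + $      match '+'
$        $        accept

The string is accepted.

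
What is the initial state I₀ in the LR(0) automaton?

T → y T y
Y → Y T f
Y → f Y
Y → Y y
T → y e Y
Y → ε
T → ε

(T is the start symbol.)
First, augment the grammar with T' → T
I₀ = CLOSURE({ [T' → . T] }):
  [T' → . T] has the dot before T: add [T → . y T y], [T → . y e Y], [T → .]
No further items can be added.

I₀ = { [T → . y T y], [T → . y e Y], [T → .], [T' → . T] }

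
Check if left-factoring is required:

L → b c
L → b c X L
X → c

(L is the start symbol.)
Yes, L has productions with common prefix 'b c'

Left-factoring is needed when two productions for the same non-terminal
share a common prefix on the right-hand side.

Productions for L:
  L → b c
  L → b c X L

Found common prefix 'b c' in productions for L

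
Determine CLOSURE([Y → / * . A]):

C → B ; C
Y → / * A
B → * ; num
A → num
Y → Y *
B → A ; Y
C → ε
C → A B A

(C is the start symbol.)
{ [A → . num], [Y → / * . A] }

To compute CLOSURE, for each item [A → α.Bβ] where B is a non-terminal, add [B → .γ] for all productions B → γ; repeat for the newly added items until nothing changes.

Start with: [Y → / * . A]
  [Y → / * . A] has the dot before A: add [A → . num]
No further items can be added.

CLOSURE = { [A → . num], [Y → / * . A] }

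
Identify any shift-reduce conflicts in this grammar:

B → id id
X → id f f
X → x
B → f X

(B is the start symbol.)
A shift-reduce conflict occurs when an LR(0) state has both:
  - a complete (reduce) item [A → α .] (dot at the end), and
  - a shift item [B → β . c γ] (dot before a terminal).

Augment with B' → B and build the canonical LR(0) collection (I0 = CLOSURE({[B' → . B]}), then GOTO on every symbol after a dot until no new states appear). It has 10 states:
  I0: { [B → . f X], [B → . id id], [B' → . B] }  — shift
  I1: { [B' → B .] }  — accept
  I2: { [B → f . X], [X → . id f f], [X → . x] }  — shift
  I3: { [B → id . id] }  — shift
  I4: { [B → id id .] }  — reduce
  I5: { [B → f X .] }  — reduce
  I6: { [X → id . f f] }  — shift
  I7: { [X → x .] }  — reduce
  I8: { [X → id f . f] }  — shift
  I9: { [X → id f f .] }  — reduce

No state contains both a complete item and a shift item.

Answer: No shift-reduce conflicts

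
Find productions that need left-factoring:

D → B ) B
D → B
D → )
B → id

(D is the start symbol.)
Left-factoring is needed when two productions for the same non-terminal
share a common prefix on the right-hand side.

Productions for D:
  D → B ) B
  D → B
  D → )

Found common prefix 'B' in productions for D

Answer: Yes, D has productions with common prefix 'B'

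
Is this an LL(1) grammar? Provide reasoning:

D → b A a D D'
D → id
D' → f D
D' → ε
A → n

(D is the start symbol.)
A grammar is LL(1) if for each non-terminal N with multiple productions, the predict sets of those productions are pairwise disjoint, where PREDICT(N → α) = (FIRST(α) \ {ε}) ∪ (FOLLOW(N) if α ⇒* ε).

Relevant sets:
  FOLLOW(D') = { $, 'f' }

For D:
  PREDICT(D → b A a D D') = { 'b' }
  PREDICT(D → id) = { 'id' }
For D':
  PREDICT(D' → f D) = { 'f' }
  PREDICT(D' → ε) = { $, 'f' }
A has a single production, so nothing to check there.

Conflict found: Predict set conflict for D': { 'f' }
The grammar is NOT LL(1).

Answer: No. Predict set conflict for D': { 'f' }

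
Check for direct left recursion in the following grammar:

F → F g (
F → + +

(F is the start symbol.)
Direct left recursion occurs when N → N α for some non-terminal N (the right-hand side begins with the left-hand side itself).

F → F g (: LEFT RECURSIVE (starts with F)
F → + +: starts with '+'

The grammar has direct left recursion on: F.

Answer: Yes, F is left-recursive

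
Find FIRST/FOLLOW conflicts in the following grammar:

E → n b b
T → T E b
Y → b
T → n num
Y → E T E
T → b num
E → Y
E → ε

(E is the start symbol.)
Yes. E → n b b with FOLLOW(E) on { 'n' }; E → Y with FOLLOW(E) on { 'b', 'n' }

Nullable non-terminals: E.
FIRST sets used below: FIRST(Y) = { 'b', 'n' }

E: nullable alternative(s) E → ε; FOLLOW(E) = { $, 'b', 'n' }
  E → n b b: FIRST \ {ε} = { 'n' } — overlaps FOLLOW(E) on { 'n' }: CONFLICT
  E → Y: FIRST \ {ε} = { 'b', 'n' } — overlaps FOLLOW(E) on { 'b', 'n' }: CONFLICT
  E → ε: FIRST \ {ε} = { } — this is the only nullable alternative, skip

T, Y have no nullable alternative, so no FIRST/FOLLOW check is needed there.

So the grammar has 2 FIRST/FOLLOW conflicts (marked CONFLICT above).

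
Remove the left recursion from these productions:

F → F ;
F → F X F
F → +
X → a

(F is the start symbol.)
F → + F'
F' → ; F'
F' → X F F'
F' → ε
X → a

F is directly left-recursive. The standard transformation for
  A → A α₁ | ... | A α_m | β₁ | ... | β_n
is
  A  → β₁ A' | ... | β_n A'
  A' → α₁ A' | ... | α_m A' | ε

F → + becomes F → + F'
F → F ; becomes F' → ; F'
F → F X F becomes F' → X F F'
Add F' → ε

Productions for other non-terminals are unchanged:
  X → a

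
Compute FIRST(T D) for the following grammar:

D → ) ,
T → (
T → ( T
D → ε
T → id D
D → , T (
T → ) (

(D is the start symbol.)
FIRST sets of the non-terminals involved (from the grammar, by fixed-point iteration):
  FIRST(T) = { '(', ')', 'id' }

To compute FIRST(T D), process the symbols left to right:
Symbol T is a non-terminal. Add FIRST(T) \ {ε} = { '(', ')', 'id' }
T is not nullable (ε ∉ FIRST(T)), so stop here.
FIRST(T D) = { '(', ')', 'id' }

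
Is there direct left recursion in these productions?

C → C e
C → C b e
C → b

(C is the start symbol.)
Yes, C is left-recursive

Direct left recursion occurs when N → N α for some non-terminal N (the right-hand side begins with the left-hand side itself).

C → C e: LEFT RECURSIVE (starts with C)
C → C b e: LEFT RECURSIVE (starts with C)
C → b: starts with b

The grammar has direct left recursion on: C.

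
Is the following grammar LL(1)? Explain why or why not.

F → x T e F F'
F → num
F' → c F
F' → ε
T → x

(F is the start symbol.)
A grammar is LL(1) if for each non-terminal N with multiple productions, the predict sets of those productions are pairwise disjoint, where PREDICT(N → α) = (FIRST(α) \ {ε}) ∪ (FOLLOW(N) if α ⇒* ε).

Relevant sets:
  FOLLOW(F') = { $, 'c' }

For F:
  PREDICT(F → x T e F F') = { 'x' }
  PREDICT(F → num) = { 'num' }
For F':
  PREDICT(F' → c F) = { 'c' }
  PREDICT(F' → ε) = { $, 'c' }
T has a single production, so nothing to check there.

Conflict found: Predict set conflict for F': { 'c' }
The grammar is NOT LL(1).

Answer: No. Predict set conflict for F': { 'c' }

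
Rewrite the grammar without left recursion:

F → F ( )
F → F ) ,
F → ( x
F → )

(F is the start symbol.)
F is directly left-recursive. The standard transformation for
  A → A α₁ | ... | A α_m | β₁ | ... | β_n
is
  A  → β₁ A' | ... | β_n A'
  A' → α₁ A' | ... | α_m A' | ε

F → ( x becomes F → ( x F'
F → ) becomes F → ) F'
F → F ( ) becomes F' → ( ) F'
F → F ) , becomes F' → ) , F'
Add F' → ε

Resulting grammar:
F → ( x F'
F → ) F'
F' → ( ) F'
F' → ) , F'
F' → ε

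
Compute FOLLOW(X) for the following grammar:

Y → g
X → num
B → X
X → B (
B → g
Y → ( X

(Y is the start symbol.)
{ $, '(' }

In B → X: X is at the end, add FOLLOW(B)
In Y → ( X: X is at the end, add FOLLOW(Y)

The FOLLOW sets referred to above (computed the same way, to a fixed point):
  FOLLOW(B) = { '(' }
  FOLLOW(Y) = { $ }

Taking the union: FOLLOW(X) = { $, '(' }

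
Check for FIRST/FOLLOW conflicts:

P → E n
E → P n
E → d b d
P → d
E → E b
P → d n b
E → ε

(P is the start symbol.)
A FIRST/FOLLOW conflict occurs when a non-terminal N has a nullable alternative N → β (β ⇒* ε) and another alternative N → α with FIRST(α) ∩ FOLLOW(N) ≠ ∅: on such a lookahead the parser cannot decide between expanding α and letting N vanish via β.

Nullable non-terminals: E.
FIRST sets used below: FIRST(P) = { 'b', 'd', 'n' }, FIRST(E) = { 'b', 'd', 'n', ε }

E: nullable alternative(s) E → ε; FOLLOW(E) = { 'b', 'n' }
  E → P n: FIRST \ {ε} = { 'b', 'd', 'n' } — overlaps FOLLOW(E) on { 'b', 'n' }: CONFLICT
  E → d b d: FIRST \ {ε} = { 'd' } — disjoint from FOLLOW(E)
  E → E b: FIRST \ {ε} = { 'b', 'd', 'n' } — overlaps FOLLOW(E) on { 'b', 'n' }: CONFLICT
  E → ε: FIRST \ {ε} = { } — this is the only nullable alternative, skip

P has no nullable alternative, so no FIRST/FOLLOW check is needed there.

So the grammar has 2 FIRST/FOLLOW conflicts (marked CONFLICT above).

Answer: Yes. E → P n with FOLLOW(E) on { 'b', 'n' }; E → E b with FOLLOW(E) on { 'b', 'n' }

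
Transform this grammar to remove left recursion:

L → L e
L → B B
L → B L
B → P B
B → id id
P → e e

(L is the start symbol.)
L is directly left-recursive. The standard transformation for
  A → A α₁ | ... | A α_m | β₁ | ... | β_n
is
  A  → β₁ A' | ... | β_n A'
  A' → α₁ A' | ... | α_m A' | ε

L → B B becomes L → B B L'
L → B L becomes L → B L L'
L → L e becomes L' → e L'
Add L' → ε

Productions for other non-terminals are unchanged:
  B → P B
  B → id id
  P → e e

Resulting grammar:
L → B B L'
L → B L L'
L' → e L'
L' → ε
B → P B
B → id id
P → e e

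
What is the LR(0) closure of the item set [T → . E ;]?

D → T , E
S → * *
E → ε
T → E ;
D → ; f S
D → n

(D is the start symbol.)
{ [E → .], [T → . E ;] }

To compute CLOSURE, for each item [A → α.Bβ] where B is a non-terminal, add [B → .γ] for all productions B → γ; repeat for the newly added items until nothing changes.

Start with: [T → . E ;]
  [T → . E ;] has the dot before E: add [E → .]
No further items can be added.

CLOSURE = { [E → .], [T → . E ;] }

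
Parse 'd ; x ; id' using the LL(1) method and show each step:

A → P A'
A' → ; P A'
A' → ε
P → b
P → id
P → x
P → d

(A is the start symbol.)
LL(1) parsing maintains a stack (initially the start symbol over $) and the input. At each step: if the stack top is a terminal, match it against the current input token; if it is a non-terminal N, replace it with the RHS of M[N, lookahead] (the unique production whose predict set contains the lookahead).

Stack is shown with the top on the left.

Stack     Input         Action
------------------------------
A $       d ; x ; id $  output A → P A'
P A' $    d ; x ; id $  output P → d
d A' $    d ; x ; id $  match 'd'
A' $      ; x ; id $    output A' → ; P A'
; P A' $  ; x ; id $    match ';'
P A' $    x ; id $      output P → x
x A' $    x ; id $      match 'x'
A' $      ; id $        output A' → ; P A'
; P A' $  ; id $        match ';'
P A' $    id $          output P → id
id A' $   id $          match 'id'
A' $      $             output A' → ε
$         $             accept

The string is accepted.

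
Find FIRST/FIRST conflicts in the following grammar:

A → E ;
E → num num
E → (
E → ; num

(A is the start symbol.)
Productions for E:
  E → num num: FIRST = { 'num' }
  E → (: FIRST = { '(' }
  E → ; num: FIRST = { ';' }
A has only one production, so no FIRST/FIRST conflict is possible there.

All alternatives of each non-terminal have pairwise disjoint FIRST sets.

Answer: No FIRST/FIRST conflicts.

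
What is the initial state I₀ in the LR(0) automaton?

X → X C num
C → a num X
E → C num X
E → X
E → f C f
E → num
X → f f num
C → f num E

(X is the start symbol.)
{ [X → . X C num], [X → . f f num], [X' → . X] }

First, augment the grammar with X' → X
I₀ = CLOSURE({ [X' → . X] }):
  [X' → . X] has the dot before X: add [X → . X C num], [X → . f f num]
No further items can be added.

I₀ = { [X → . X C num], [X → . f f num], [X' → . X] }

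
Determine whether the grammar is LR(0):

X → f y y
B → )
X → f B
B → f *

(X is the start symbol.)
Yes, the grammar is LR(0)

Augment with X' → X and build the canonical LR(0) collection (I0 = CLOSURE({[X' → . X]}), then GOTO on every symbol after a dot until no new states appear). It has 9 states:
  I0: { [X → . f B], [X → . f y y], [X' → . X] }  — shift
  I1: { [X' → X .] }  — accept
  I2: { [B → . )], [B → . f *], [X → f . B], [X → f . y y] }  — shift
  I3: { [B → ) .] }  — reduce
  I4: { [X → f B .] }  — reduce
  I5: { [B → f . *] }  — shift
  I6: { [X → f y . y] }  — shift
  I7: { [X → f y y .] }  — reduce
  I8: { [B → f * .] }  — reduce

Every state is either a pure shift/goto state or contains exactly one complete item and nothing to shift — no conflicts. The grammar is LR(0).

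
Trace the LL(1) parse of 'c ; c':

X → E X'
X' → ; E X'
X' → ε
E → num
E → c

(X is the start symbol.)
Stack is shown with the top on the left.

Stack     Input    Action
-------------------------
X $       c ; c $  output X → E X'
E X' $    c ; c $  output E → c
c X' $    c ; c $  match 'c'
X' $      ; c $    output X' → ; E X'
; E X' $  ; c $    match ';'
E X' $    c $      output E → c
c X' $    c $      match 'c'
X' $      $        output X' → ε
$         $        accept

The string is accepted.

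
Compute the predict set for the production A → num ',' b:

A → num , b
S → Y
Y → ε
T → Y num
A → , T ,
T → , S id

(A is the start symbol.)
{ 'num' }

PREDICT(A → num ',' b) = (FIRST(RHS) \ {ε}) ∪ (FOLLOW(A) if ε ∈ FIRST(RHS), i.e. RHS ⇒* ε)
FIRST(num ',' b) = { 'num' }
ε ∉ FIRST(num ',' b), so FOLLOW(A) is not added.
PREDICT(A → num ',' b) = { 'num' }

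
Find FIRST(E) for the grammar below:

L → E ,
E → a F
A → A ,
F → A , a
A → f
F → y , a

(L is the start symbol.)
From E → a F:
  - a is a terminal: add 'a' and stop

Collecting: FIRST(E) = { 'a' }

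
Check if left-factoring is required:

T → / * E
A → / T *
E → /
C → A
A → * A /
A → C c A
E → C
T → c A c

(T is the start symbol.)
Left-factoring is needed when two productions for the same non-terminal
share a common prefix on the right-hand side.

Productions for T:
  T → / * E
  T → c A c
Productions for A:
  A → / T *
  A → * A /
  A → C c A
Productions for E:
  E → /
  E → C

No common prefixes found.

Answer: No, left-factoring is not needed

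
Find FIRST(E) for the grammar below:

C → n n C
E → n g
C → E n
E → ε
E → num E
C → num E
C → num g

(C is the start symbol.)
{ 'n', 'num', ε }

To compute FIRST(E), examine every production with E on the left-hand side, reading each right-hand side left to right until a non-nullable symbol is reached.

From E → n g:
  - n is a terminal: add 'n' and stop
From E → ε:
  - ε-production, so ε ∈ FIRST(E)
From E → num E:
  - num is a terminal: add 'num' and stop

Collecting: FIRST(E) = { 'n', 'num', ε }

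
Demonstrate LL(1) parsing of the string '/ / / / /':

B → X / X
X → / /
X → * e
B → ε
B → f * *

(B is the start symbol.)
Stack is shown with the top on the left.

Stack      Input        Action
------------------------------
B $        / / / / / $  output B → X / X
X / X $    / / / / / $  output X → / /
/ / / X $  / / / / / $  match '/'
/ / X $    / / / / $    match '/'
/ X $      / / / $      match '/'
X $        / / $        output X → / /
/ / $      / / $        match '/'
/ $        / $          match '/'
$          $            accept

The string is accepted.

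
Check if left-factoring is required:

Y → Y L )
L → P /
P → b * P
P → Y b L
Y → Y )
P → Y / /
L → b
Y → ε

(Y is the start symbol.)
Left-factoring is needed when two productions for the same non-terminal
share a common prefix on the right-hand side.

Productions for Y:
  Y → Y L )
  Y → Y )
  Y → ε
Productions for L:
  L → P /
  L → b
Productions for P:
  P → b * P
  P → Y b L
  P → Y / /

Found common prefix 'Y' in productions for Y
Found common prefix 'Y' in productions for P

Answer: Yes, Y has productions with common prefix 'Y'; P has productions with common prefix 'Y'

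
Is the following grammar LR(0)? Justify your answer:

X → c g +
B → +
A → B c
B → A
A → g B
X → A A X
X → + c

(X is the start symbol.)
No. Shift-reduce conflict between [B → + .] and [X → + . c]

A grammar is LR(0) if no state in the canonical LR(0) collection has:
  - both a shift item (dot before a terminal) and a complete item (shift-reduce conflict), or
  - two or more complete items (reduce-reduce conflict; the accept item [X' → X .] counts as a complete item here).

Augment with X' → X and build the canonical LR(0) collection (I0 = CLOSURE({[X' → . X]}), then GOTO on every symbol after a dot until no new states appear). It has 16 states:
  I0: { [A → . B c], [A → . g B], [B → . +], [B → . A], [X → . + c], [X → . A A X], [X → . c g +], [X' → . X] }  — shift
  I1: { [B → + .], [X → + . c] }  — shift, reduce
  I2: { [A → . B c], [A → . g B], [B → . +], [B → . A], [B → A .], [X → A . A X] }  — shift, reduce
  I3: { [A → B . c] }  — shift
  I4: { [X' → X .] }  — accept
  I5: { [X → c . g +] }  — shift
  I6: { [A → . B c], [A → . g B], [A → g . B], [B → . +], [B → . A] }  — shift
  I7: { [B → + .] }  — reduce
  I8: { [B → A .] }  — reduce
  I9: { [A → B . c], [A → g B .] }  — shift, reduce
  I10: { [A → B c .] }  — reduce
  I11: { [X → c g . +] }  — shift
  I12: { [X → c g + .] }  — reduce
  I13: { [A → . B c], [A → . g B], [B → . +], [B → . A], [B → A .], [X → . + c], [X → . A A X], [X → . c g +], [X → A A . X] }  — shift, reduce
  I14: { [X → A A X .] }  — reduce
  I15: { [X → + c .] }  — reduce

Conflict in state I1:
  Shift-reduce conflict between [B → + .] and [X → + . c]
So the grammar is NOT LR(0).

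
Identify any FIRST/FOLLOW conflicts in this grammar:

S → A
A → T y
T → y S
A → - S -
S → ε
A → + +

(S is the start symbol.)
Yes. S → A with FOLLOW(S) on { '-', 'y' }

A FIRST/FOLLOW conflict occurs when a non-terminal N has a nullable alternative N → β (β ⇒* ε) and another alternative N → α with FIRST(α) ∩ FOLLOW(N) ≠ ∅: on such a lookahead the parser cannot decide between expanding α and letting N vanish via β.

Nullable non-terminals: S.
FIRST sets used below: FIRST(A) = { '+', '-', 'y' }

S: nullable alternative(s) S → ε; FOLLOW(S) = { $, '-', 'y' }
  S → A: FIRST \ {ε} = { '+', '-', 'y' } — overlaps FOLLOW(S) on { '-', 'y' }: CONFLICT
  S → ε: FIRST \ {ε} = { } — this is the only nullable alternative, skip

A, T have no nullable alternative, so no FIRST/FOLLOW check is needed there.

So the grammar has 1 FIRST/FOLLOW conflict (marked CONFLICT above).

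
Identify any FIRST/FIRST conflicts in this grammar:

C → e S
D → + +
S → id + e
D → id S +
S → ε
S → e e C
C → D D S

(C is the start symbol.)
No FIRST/FIRST conflicts.

A FIRST/FIRST conflict occurs when two productions N → α and N → β for the same non-terminal have FIRST(α) ∩ FIRST(β) ≠ ∅ (with ε ∈ FIRST of a nullable right-hand side, so two nullable alternatives also conflict).

FIRST sets of the non-terminals at (or reachable through a nullable prefix from) the front of some alternative:
  FIRST(D) = { '+', 'id' }

Productions for C:
  C → e S: FIRST = { 'e' }
  C → D D S: FIRST = { '+', 'id' }
Productions for D:
  D → + +: FIRST = { '+' }
  D → id S +: FIRST = { 'id' }
Productions for S:
  S → id + e: FIRST = { 'id' }
  S → ε: FIRST = { ε }
  S → e e C: FIRST = { 'e' }

All alternatives of each non-terminal have pairwise disjoint FIRST sets.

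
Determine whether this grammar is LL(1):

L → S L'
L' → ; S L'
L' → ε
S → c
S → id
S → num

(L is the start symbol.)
Yes, the grammar is LL(1).

A grammar is LL(1) if for each non-terminal N with multiple productions, the predict sets of those productions are pairwise disjoint, where PREDICT(N → α) = (FIRST(α) \ {ε}) ∪ (FOLLOW(N) if α ⇒* ε).

Relevant sets:
  FOLLOW(L') = { $ }

For L':
  PREDICT(L' → ';' S L') = { ';' }
  PREDICT(L' → ε) = { $ }
For S:
  PREDICT(S → c) = { 'c' }
  PREDICT(S → id) = { 'id' }
  PREDICT(S → num) = { 'num' }
L has a single production, so nothing to check there.

All predict sets are disjoint. The grammar IS LL(1).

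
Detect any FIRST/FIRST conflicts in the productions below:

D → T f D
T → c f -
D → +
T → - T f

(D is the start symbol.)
FIRST sets of the non-terminals at (or reachable through a nullable prefix from) the front of some alternative:
  FIRST(T) = { '-', 'c' }

Productions for D:
  D → T f D: FIRST = { '-', 'c' }
  D → +: FIRST = { '+' }
Productions for T:
  T → c f -: FIRST = { 'c' }
  T → - T f: FIRST = { '-' }

All alternatives of each non-terminal have pairwise disjoint FIRST sets.

Answer: No FIRST/FIRST conflicts.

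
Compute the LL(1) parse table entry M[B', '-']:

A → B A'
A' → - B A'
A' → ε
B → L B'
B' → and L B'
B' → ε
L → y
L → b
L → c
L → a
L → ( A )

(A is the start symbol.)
B' → ε

To find M[B', '-'], we find productions for B' where '-' is in the predict set (PREDICT(N → α) = (FIRST(α) \ {ε}) ∪ (FOLLOW(N) if α ⇒* ε)).

Relevant sets:
  FOLLOW(B') = { $, ')', '-' }

B' → and L B': PREDICT = { 'and' }
B' → ε: PREDICT = { $, ')', '-' }
  '-' is in predict set, so this production goes in M[B', '-']

M[B', '-'] = B' → ε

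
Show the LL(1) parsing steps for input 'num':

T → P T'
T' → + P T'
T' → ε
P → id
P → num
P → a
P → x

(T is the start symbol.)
Stack is shown with the top on the left.

Stack     Input  Action
-----------------------
T $       num $  output T → P T'
P T' $    num $  output P → num
num T' $  num $  match 'num'
T' $      $      output T' → ε
$         $      accept

The string is accepted.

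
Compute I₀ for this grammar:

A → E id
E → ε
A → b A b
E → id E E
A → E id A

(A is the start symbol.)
{ [A → . E id A], [A → . E id], [A → . b A b], [A' → . A], [E → . id E E], [E → .] }

First, augment the grammar with A' → A
I₀ = CLOSURE({ [A' → . A] }):
  [A' → . A] has the dot before A: add [A → . E id], [A → . b A b], [A → . E id A]
  [A → . E id] has the dot before E: add [E → .], [E → . id E E]
No further items can be added.

I₀ = { [A → . E id A], [A → . E id], [A → . b A b], [A' → . A], [E → . id E E], [E → .] }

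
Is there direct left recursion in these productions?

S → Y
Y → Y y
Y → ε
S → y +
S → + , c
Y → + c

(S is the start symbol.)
Direct left recursion occurs when N → N α for some non-terminal N (the right-hand side begins with the left-hand side itself).

S → Y: starts with Y
Y → Y y: LEFT RECURSIVE (starts with Y)
Y → ε: starts with ε
S → y +: starts with y
S → + , c: starts with '+'
Y → + c: starts with '+'

The grammar has direct left recursion on: Y.

Answer: Yes, Y is left-recursive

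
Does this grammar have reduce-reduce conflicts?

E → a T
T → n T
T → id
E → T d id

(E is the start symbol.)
A reduce-reduce conflict occurs when an LR(0) state has two complete items [A → α .] and [B → β .] — both call for a reduction, and with no lookahead the parser cannot choose between them.

Augment with E' → E and build the canonical LR(0) collection (I0 = CLOSURE({[E' → . E]}), then GOTO on every symbol after a dot until no new states appear). It has 10 states:
  I0: { [E → . T d id], [E → . a T], [E' → . E], [T → . id], [T → . n T] }  — shift
  I1: { [E' → E .] }  — accept
  I2: { [E → T . d id] }  — shift
  I3: { [E → a . T], [T → . id], [T → . n T] }  — shift
  I4: { [T → id .] }  — reduce
  I5: { [T → . id], [T → . n T], [T → n . T] }  — shift
  I6: { [T → n T .] }  — reduce
  I7: { [E → a T .] }  — reduce
  I8: { [E → T d . id] }  — shift
  I9: { [E → T d id .] }  — reduce

No state contains more than one complete item.

Answer: No reduce-reduce conflicts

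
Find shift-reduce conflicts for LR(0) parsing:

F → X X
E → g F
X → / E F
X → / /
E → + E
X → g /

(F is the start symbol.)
A shift-reduce conflict occurs when an LR(0) state has both:
  - a complete (reduce) item [A → α .] (dot at the end), and
  - a shift item [B → β . c γ] (dot before a terminal).

Augment with F' → F and build the canonical LR(0) collection (I0 = CLOSURE({[F' → . F]}), then GOTO on every symbol after a dot until no new states appear). It has 14 states:
  I0: { [F → . X X], [F' → . F], [X → . / /], [X → . / E F], [X → . g /] }  — shift
  I1: { [E → . + E], [E → . g F], [X → / . /], [X → / . E F] }  — shift
  I2: { [F' → F .] }  — accept
  I3: { [F → X . X], [X → . / /], [X → . / E F], [X → . g /] }  — shift
  I4: { [X → g . /] }  — shift
  I5: { [X → g / .] }  — reduce
  I6: { [F → X X .] }  — reduce
  I7: { [E → + . E], [E → . + E], [E → . g F] }  — shift
  I8: { [X → / / .] }  — reduce
  I9: { [F → . X X], [X → . / /], [X → . / E F], [X → . g /], [X → / E . F] }  — shift
  I10: { [E → g . F], [F → . X X], [X → . / /], [X → . / E F], [X → . g /] }  — shift
  I11: { [E → g F .] }  — reduce
  I12: { [X → / E F .] }  — reduce
  I13: { [E → + E .] }  — reduce

No state contains both a complete item and a shift item.

Answer: No shift-reduce conflicts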